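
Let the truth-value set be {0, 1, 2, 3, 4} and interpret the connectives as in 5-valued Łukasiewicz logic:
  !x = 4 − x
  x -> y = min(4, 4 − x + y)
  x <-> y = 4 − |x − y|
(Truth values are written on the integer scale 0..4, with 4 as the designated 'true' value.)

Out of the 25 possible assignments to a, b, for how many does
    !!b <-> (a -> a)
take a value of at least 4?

value 4: 5 assignments (counts)
value 3: 5 assignments
value 2: 5 assignments
value 1: 5 assignments
value 0: 5 assignments
So 5 of the 25 assignments meet the threshold.

5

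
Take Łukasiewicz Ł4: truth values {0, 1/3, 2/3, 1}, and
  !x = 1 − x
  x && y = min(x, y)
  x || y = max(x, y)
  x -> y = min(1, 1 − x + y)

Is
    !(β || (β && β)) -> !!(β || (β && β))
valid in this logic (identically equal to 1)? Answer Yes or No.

Counterexample: take β = 0.
β && β = 0 && 0 = 0
β || (β && β) = 0 || 0 = 0
!(β || (β && β)) = !0 = 1
!(β || (β && β)) = !0 = 1
!!(β || (β && β)) = !1 = 0
!(β || (β && β)) -> !!(β || (β && β)) = 1 -> 0 = 0
This gives 0 ≠ 1.

No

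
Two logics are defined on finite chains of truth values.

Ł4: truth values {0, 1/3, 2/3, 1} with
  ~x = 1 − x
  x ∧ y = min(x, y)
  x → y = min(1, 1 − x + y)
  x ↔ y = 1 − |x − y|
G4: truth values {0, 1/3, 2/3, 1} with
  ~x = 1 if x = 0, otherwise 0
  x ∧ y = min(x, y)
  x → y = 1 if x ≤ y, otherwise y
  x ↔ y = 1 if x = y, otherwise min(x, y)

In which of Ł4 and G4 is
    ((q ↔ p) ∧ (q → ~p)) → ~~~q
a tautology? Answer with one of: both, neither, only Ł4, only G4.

In Ł4: at p = 1/3, q = 1/3 the value is 2/3 — not a tautology.
In G4: every assignment gives 1 — tautology.

only G4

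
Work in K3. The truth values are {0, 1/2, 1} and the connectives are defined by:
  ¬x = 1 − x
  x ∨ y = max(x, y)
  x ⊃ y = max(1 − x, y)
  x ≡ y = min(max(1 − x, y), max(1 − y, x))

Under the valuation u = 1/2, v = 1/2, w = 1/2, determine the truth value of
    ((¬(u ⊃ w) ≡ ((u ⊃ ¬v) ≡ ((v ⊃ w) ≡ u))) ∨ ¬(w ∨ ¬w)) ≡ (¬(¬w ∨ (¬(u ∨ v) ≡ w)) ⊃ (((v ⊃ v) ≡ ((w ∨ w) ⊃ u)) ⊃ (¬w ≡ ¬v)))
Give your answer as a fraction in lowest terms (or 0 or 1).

1/2

u ⊃ w = 1/2 ⊃ 1/2 = 1/2
¬(u ⊃ w) = ¬1/2 = 1/2
¬v = ¬1/2 = 1/2
u ⊃ ¬v = 1/2 ⊃ 1/2 = 1/2
v ⊃ w = 1/2 ⊃ 1/2 = 1/2
(v ⊃ w) ≡ u = 1/2 ≡ 1/2 = 1/2
(u ⊃ ¬v) ≡ ((v ⊃ w) ≡ u) = 1/2 ≡ 1/2 = 1/2
¬(u ⊃ w) ≡ ((u ⊃ ¬v) ≡ ((v ⊃ w) ≡ u)) = 1/2 ≡ 1/2 = 1/2
¬w = ¬1/2 = 1/2
w ∨ ¬w = 1/2 ∨ 1/2 = 1/2
¬(w ∨ ¬w) = ¬1/2 = 1/2
(¬(u ⊃ w) ≡ ((u ⊃ ¬v) ≡ ((v ⊃ w) ≡ u))) ∨ ¬(w ∨ ¬w) = 1/2 ∨ 1/2 = 1/2
¬w = ¬1/2 = 1/2
u ∨ v = 1/2 ∨ 1/2 = 1/2
¬(u ∨ v) = ¬1/2 = 1/2
¬(u ∨ v) ≡ w = 1/2 ≡ 1/2 = 1/2
¬w ∨ (¬(u ∨ v) ≡ w) = 1/2 ∨ 1/2 = 1/2
¬(¬w ∨ (¬(u ∨ v) ≡ w)) = ¬1/2 = 1/2
v ⊃ v = 1/2 ⊃ 1/2 = 1/2
w ∨ w = 1/2 ∨ 1/2 = 1/2
(w ∨ w) ⊃ u = 1/2 ⊃ 1/2 = 1/2
(v ⊃ v) ≡ ((w ∨ w) ⊃ u) = 1/2 ≡ 1/2 = 1/2
¬w = ¬1/2 = 1/2
¬v = ¬1/2 = 1/2
¬w ≡ ¬v = 1/2 ≡ 1/2 = 1/2
((v ⊃ v) ≡ ((w ∨ w) ⊃ u)) ⊃ (¬w ≡ ¬v) = 1/2 ⊃ 1/2 = 1/2
¬(¬w ∨ (¬(u ∨ v) ≡ w)) ⊃ (((v ⊃ v) ≡ ((w ∨ w) ⊃ u)) ⊃ (¬w ≡ ¬v)) = 1/2 ⊃ 1/2 = 1/2
((¬(u ⊃ w) ≡ ((u ⊃ ¬v) ≡ ((v ⊃ w) ≡ u))) ∨ ¬(w ∨ ¬w)) ≡ (¬(¬w ∨ (¬(u ∨ v) ≡ w)) ⊃ (((v ⊃ v) ≡ ((w ∨ w) ⊃ u)) ⊃ (¬w ≡ ¬v))) = 1/2 ≡ 1/2 = 1/2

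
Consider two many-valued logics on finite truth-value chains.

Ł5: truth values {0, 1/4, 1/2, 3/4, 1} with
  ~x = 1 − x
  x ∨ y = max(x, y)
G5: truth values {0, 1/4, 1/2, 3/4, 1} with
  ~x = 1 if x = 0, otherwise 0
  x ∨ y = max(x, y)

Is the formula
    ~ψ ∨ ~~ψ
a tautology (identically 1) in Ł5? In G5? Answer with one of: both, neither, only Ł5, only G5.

In Ł5: at ψ = 1/4 the value is 3/4 — not a tautology.
In G5: every assignment gives 1 — tautology.

only G5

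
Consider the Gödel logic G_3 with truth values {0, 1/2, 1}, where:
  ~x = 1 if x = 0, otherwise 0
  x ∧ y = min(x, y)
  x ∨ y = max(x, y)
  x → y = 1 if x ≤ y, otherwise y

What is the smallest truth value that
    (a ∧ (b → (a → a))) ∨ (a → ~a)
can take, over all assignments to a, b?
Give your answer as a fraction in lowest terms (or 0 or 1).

1/2

Take a = 1/2, b = 0:
a → a = 1/2 → 1/2 = 1
b → (a → a) = 0 → 1 = 1
a ∧ (b → (a → a)) = 1/2 ∧ 1 = 1/2
~a = ~1/2 = 0
a → ~a = 1/2 → 0 = 0
(a ∧ (b → (a → a))) ∨ (a → ~a) = 1/2 ∨ 0 = 1/2
No assignment yields a value below 1/2, so this is the minimum.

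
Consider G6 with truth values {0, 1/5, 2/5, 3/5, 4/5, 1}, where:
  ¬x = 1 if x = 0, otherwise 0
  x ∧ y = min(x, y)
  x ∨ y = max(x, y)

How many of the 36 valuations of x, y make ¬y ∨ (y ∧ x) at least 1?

7

value 1: 7 assignments (counts)
value 4/5: 3 assignments
value 3/5: 5 assignments
value 2/5: 7 assignments
value 1/5: 9 assignments
value 0: 5 assignments
So 7 of the 36 assignments meet the threshold.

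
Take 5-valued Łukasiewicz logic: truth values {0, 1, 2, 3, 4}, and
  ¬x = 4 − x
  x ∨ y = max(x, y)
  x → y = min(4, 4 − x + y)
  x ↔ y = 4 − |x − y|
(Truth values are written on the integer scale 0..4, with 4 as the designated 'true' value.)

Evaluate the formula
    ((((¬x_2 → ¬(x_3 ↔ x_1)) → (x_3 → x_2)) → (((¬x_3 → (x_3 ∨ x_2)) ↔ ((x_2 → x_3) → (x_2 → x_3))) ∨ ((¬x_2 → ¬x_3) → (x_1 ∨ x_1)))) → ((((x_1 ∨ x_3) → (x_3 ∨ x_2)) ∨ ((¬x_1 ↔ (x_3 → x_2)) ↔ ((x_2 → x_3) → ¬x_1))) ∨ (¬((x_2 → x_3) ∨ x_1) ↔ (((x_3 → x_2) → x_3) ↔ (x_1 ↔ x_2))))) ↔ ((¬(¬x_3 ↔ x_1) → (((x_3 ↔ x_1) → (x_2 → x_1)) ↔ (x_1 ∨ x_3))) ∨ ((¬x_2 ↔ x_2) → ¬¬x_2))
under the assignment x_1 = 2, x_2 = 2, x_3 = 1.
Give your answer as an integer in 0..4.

4

¬x_2 = ¬2 = 2
x_3 ↔ x_1 = 1 ↔ 2 = 3
¬(x_3 ↔ x_1) = ¬3 = 1
¬x_2 → ¬(x_3 ↔ x_1) = 2 → 1 = 3
x_3 → x_2 = 1 → 2 = 4
(¬x_2 → ¬(x_3 ↔ x_1)) → (x_3 → x_2) = 3 → 4 = 4
¬x_3 = ¬1 = 3
x_3 ∨ x_2 = 1 ∨ 2 = 2
¬x_3 → (x_3 ∨ x_2) = 3 → 2 = 3
x_2 → x_3 = 2 → 1 = 3
x_2 → x_3 = 2 → 1 = 3
(x_2 → x_3) → (x_2 → x_3) = 3 → 3 = 4
(¬x_3 → (x_3 ∨ x_2)) ↔ ((x_2 → x_3) → (x_2 → x_3)) = 3 ↔ 4 = 3
¬x_2 = ¬2 = 2
¬x_3 = ¬1 = 3
¬x_2 → ¬x_3 = 2 → 3 = 4
x_1 ∨ x_1 = 2 ∨ 2 = 2
(¬x_2 → ¬x_3) → (x_1 ∨ x_1) = 4 → 2 = 2
((¬x_3 → (x_3 ∨ x_2)) ↔ ((x_2 → x_3) → (x_2 → x_3))) ∨ ((¬x_2 → ¬x_3) → (x_1 ∨ x_1)) = 3 ∨ 2 = 3
((¬x_2 → ¬(x_3 ↔ x_1)) → (x_3 → x_2)) → (((¬x_3 → (x_3 ∨ x_2)) ↔ ((x_2 → x_3) → (x_2 → x_3))) ∨ ((¬x_2 → ¬x_3) → (x_1 ∨ x_1))) = 4 → 3 = 3
x_1 ∨ x_3 = 2 ∨ 1 = 2
x_3 ∨ x_2 = 1 ∨ 2 = 2
(x_1 ∨ x_3) → (x_3 ∨ x_2) = 2 → 2 = 4
¬x_1 = ¬2 = 2
x_3 → x_2 = 1 → 2 = 4
¬x_1 ↔ (x_3 → x_2) = 2 ↔ 4 = 2
x_2 → x_3 = 2 → 1 = 3
¬x_1 = ¬2 = 2
(x_2 → x_3) → ¬x_1 = 3 → 2 = 3
(¬x_1 ↔ (x_3 → x_2)) ↔ ((x_2 → x_3) → ¬x_1) = 2 ↔ 3 = 3
((x_1 ∨ x_3) → (x_3 ∨ x_2)) ∨ ((¬x_1 ↔ (x_3 → x_2)) ↔ ((x_2 → x_3) → ¬x_1)) = 4 ∨ 3 = 4
x_2 → x_3 = 2 → 1 = 3
(x_2 → x_3) ∨ x_1 = 3 ∨ 2 = 3
¬((x_2 → x_3) ∨ x_1) = ¬3 = 1
x_3 → x_2 = 1 → 2 = 4
(x_3 → x_2) → x_3 = 4 → 1 = 1
x_1 ↔ x_2 = 2 ↔ 2 = 4
((x_3 → x_2) → x_3) ↔ (x_1 ↔ x_2) = 1 ↔ 4 = 1
¬((x_2 → x_3) ∨ x_1) ↔ (((x_3 → x_2) → x_3) ↔ (x_1 ↔ x_2)) = 1 ↔ 1 = 4
(((x_1 ∨ x_3) → (x_3 ∨ x_2)) ∨ ((¬x_1 ↔ (x_3 → x_2)) ↔ ((x_2 → x_3) → ¬x_1))) ∨ (¬((x_2 → x_3) ∨ x_1) ↔ (((x_3 → x_2) → x_3) ↔ (x_1 ↔ x_2))) = 4 ∨ 4 = 4
(((¬x_2 → ¬(x_3 ↔ x_1)) → (x_3 → x_2)) → (((¬x_3 → (x_3 ∨ x_2)) ↔ ((x_2 → x_3) → (x_2 → x_3))) ∨ ((¬x_2 → ¬x_3) → (x_1 ∨ x_1)))) → ((((x_1 ∨ x_3) → (x_3 ∨ x_2)) ∨ ((¬x_1 ↔ (x_3 → x_2)) ↔ ((x_2 → x_3) → ¬x_1))) ∨ (¬((x_2 → x_3) ∨ x_1) ↔ (((x_3 → x_2) → x_3) ↔ (x_1 ↔ x_2)))) = 3 → 4 = 4
¬x_3 = ¬1 = 3
¬x_3 ↔ x_1 = 3 ↔ 2 = 3
¬(¬x_3 ↔ x_1) = ¬3 = 1
x_3 ↔ x_1 = 1 ↔ 2 = 3
x_2 → x_1 = 2 → 2 = 4
(x_3 ↔ x_1) → (x_2 → x_1) = 3 → 4 = 4
x_1 ∨ x_3 = 2 ∨ 1 = 2
((x_3 ↔ x_1) → (x_2 → x_1)) ↔ (x_1 ∨ x_3) = 4 ↔ 2 = 2
¬(¬x_3 ↔ x_1) → (((x_3 ↔ x_1) → (x_2 → x_1)) ↔ (x_1 ∨ x_3)) = 1 → 2 = 4
¬x_2 = ¬2 = 2
¬x_2 ↔ x_2 = 2 ↔ 2 = 4
¬x_2 = ¬2 = 2
¬¬x_2 = ¬2 = 2
(¬x_2 ↔ x_2) → ¬¬x_2 = 4 → 2 = 2
(¬(¬x_3 ↔ x_1) → (((x_3 ↔ x_1) → (x_2 → x_1)) ↔ (x_1 ∨ x_3))) ∨ ((¬x_2 ↔ x_2) → ¬¬x_2) = 4 ∨ 2 = 4
((((¬x_2 → ¬(x_3 ↔ x_1)) → (x_3 → x_2)) → (((¬x_3 → (x_3 ∨ x_2)) ↔ ((x_2 → x_3) → (x_2 → x_3))) ∨ ((¬x_2 → ¬x_3) → (x_1 ∨ x_1)))) → ((((x_1 ∨ x_3) → (x_3 ∨ x_2)) ∨ ((¬x_1 ↔ (x_3 → x_2)) ↔ ((x_2 → x_3) → ¬x_1))) ∨ (¬((x_2 → x_3) ∨ x_1) ↔ (((x_3 → x_2) → x_3) ↔ (x_1 ↔ x_2))))) ↔ ((¬(¬x_3 ↔ x_1) → (((x_3 ↔ x_1) → (x_2 → x_1)) ↔ (x_1 ∨ x_3))) ∨ ((¬x_2 ↔ x_2) → ¬¬x_2)) = 4 ↔ 4 = 4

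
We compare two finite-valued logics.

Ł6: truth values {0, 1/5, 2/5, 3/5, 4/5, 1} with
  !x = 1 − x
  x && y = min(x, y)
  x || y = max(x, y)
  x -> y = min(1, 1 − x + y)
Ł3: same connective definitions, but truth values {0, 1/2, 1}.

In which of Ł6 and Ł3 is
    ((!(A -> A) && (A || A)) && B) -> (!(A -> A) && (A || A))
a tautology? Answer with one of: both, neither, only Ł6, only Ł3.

both

In Ł6: every assignment gives 1 — tautology.
In Ł3: every assignment gives 1 — tautology.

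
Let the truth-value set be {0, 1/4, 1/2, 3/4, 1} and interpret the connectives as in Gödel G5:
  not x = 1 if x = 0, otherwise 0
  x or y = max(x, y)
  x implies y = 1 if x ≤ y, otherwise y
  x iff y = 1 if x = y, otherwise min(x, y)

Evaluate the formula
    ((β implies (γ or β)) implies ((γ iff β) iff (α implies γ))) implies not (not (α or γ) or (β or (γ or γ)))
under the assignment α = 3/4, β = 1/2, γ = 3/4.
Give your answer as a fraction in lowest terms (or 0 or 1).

0

γ or β = 3/4 or 1/2 = 3/4
β implies (γ or β) = 1/2 implies 3/4 = 1
γ iff β = 3/4 iff 1/2 = 1/2
α implies γ = 3/4 implies 3/4 = 1
(γ iff β) iff (α implies γ) = 1/2 iff 1 = 1/2
(β implies (γ or β)) implies ((γ iff β) iff (α implies γ)) = 1 implies 1/2 = 1/2
α or γ = 3/4 or 3/4 = 3/4
not (α or γ) = not 3/4 = 0
γ or γ = 3/4 or 3/4 = 3/4
β or (γ or γ) = 1/2 or 3/4 = 3/4
not (α or γ) or (β or (γ or γ)) = 0 or 3/4 = 3/4
not (not (α or γ) or (β or (γ or γ))) = not 3/4 = 0
((β implies (γ or β)) implies ((γ iff β) iff (α implies γ))) implies not (not (α or γ) or (β or (γ or γ))) = 1/2 implies 0 = 0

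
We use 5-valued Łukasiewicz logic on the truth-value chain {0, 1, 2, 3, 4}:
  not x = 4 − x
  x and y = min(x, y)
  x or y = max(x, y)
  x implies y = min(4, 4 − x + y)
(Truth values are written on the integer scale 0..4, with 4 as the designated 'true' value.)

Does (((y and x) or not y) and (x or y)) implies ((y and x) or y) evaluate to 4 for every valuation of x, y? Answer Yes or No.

Counterexample: take x = 1, y = 0.
y and x = 0 and 1 = 0
not y = not 0 = 4
(y and x) or not y = 0 or 4 = 4
x or y = 1 or 0 = 1
((y and x) or not y) and (x or y) = 4 and 1 = 1
y and x = 0 and 1 = 0
(y and x) or y = 0 or 0 = 0
(((y and x) or not y) and (x or y)) implies ((y and x) or y) = 1 implies 0 = 3
This gives 3 ≠ 4.

No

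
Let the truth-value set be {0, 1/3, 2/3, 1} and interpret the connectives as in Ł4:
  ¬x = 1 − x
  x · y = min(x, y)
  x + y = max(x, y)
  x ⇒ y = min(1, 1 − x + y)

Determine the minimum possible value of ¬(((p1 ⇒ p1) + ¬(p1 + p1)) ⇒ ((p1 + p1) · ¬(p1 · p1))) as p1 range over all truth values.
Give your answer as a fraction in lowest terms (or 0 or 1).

Take p1 = 1/3:
p1 ⇒ p1 = 1/3 ⇒ 1/3 = 1
p1 + p1 = 1/3 + 1/3 = 1/3
¬(p1 + p1) = ¬1/3 = 2/3
(p1 ⇒ p1) + ¬(p1 + p1) = 1 + 2/3 = 1
p1 + p1 = 1/3 + 1/3 = 1/3
p1 · p1 = 1/3 · 1/3 = 1/3
¬(p1 · p1) = ¬1/3 = 2/3
(p1 + p1) · ¬(p1 · p1) = 1/3 · 2/3 = 1/3
((p1 ⇒ p1) + ¬(p1 + p1)) ⇒ ((p1 + p1) · ¬(p1 · p1)) = 1 ⇒ 1/3 = 1/3
¬(((p1 ⇒ p1) + ¬(p1 + p1)) ⇒ ((p1 + p1) · ¬(p1 · p1))) = ¬1/3 = 2/3
No assignment yields a value below 2/3, so this is the minimum.

2/3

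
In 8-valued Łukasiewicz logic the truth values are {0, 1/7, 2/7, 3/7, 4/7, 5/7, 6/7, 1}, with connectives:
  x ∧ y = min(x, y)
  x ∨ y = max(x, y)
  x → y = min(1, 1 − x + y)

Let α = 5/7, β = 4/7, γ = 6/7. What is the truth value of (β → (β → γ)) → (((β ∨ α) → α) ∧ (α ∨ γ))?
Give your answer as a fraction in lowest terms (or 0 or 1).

β → γ = 4/7 → 6/7 = 1
β → (β → γ) = 4/7 → 1 = 1
β ∨ α = 4/7 ∨ 5/7 = 5/7
(β ∨ α) → α = 5/7 → 5/7 = 1
α ∨ γ = 5/7 ∨ 6/7 = 6/7
((β ∨ α) → α) ∧ (α ∨ γ) = 1 ∧ 6/7 = 6/7
(β → (β → γ)) → (((β ∨ α) → α) ∧ (α ∨ γ)) = 1 → 6/7 = 6/7

6/7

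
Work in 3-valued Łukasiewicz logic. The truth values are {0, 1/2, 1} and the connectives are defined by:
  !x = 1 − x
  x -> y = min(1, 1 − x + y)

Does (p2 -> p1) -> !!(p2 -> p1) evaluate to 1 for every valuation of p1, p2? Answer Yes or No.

Yes

p1 = 0, p2 = 0 ↦ 1
p1 = 0, p2 = 1/2 ↦ 1
p1 = 0, p2 = 1 ↦ 1
p1 = 1/2, p2 = 0 ↦ 1
p1 = 1/2, p2 = 1/2 ↦ 1
p1 = 1/2, p2 = 1 ↦ 1
p1 = 1, p2 = 0 ↦ 1
p1 = 1, p2 = 1/2 ↦ 1
p1 = 1, p2 = 1 ↦ 1
Every assignment gives a value ≥ 1.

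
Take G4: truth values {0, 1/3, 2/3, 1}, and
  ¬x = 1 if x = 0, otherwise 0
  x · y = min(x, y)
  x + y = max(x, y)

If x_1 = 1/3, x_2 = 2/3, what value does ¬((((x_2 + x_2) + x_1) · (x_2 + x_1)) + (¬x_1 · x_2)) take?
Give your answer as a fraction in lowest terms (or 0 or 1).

x_2 + x_2 = 2/3 + 2/3 = 2/3
(x_2 + x_2) + x_1 = 2/3 + 1/3 = 2/3
x_2 + x_1 = 2/3 + 1/3 = 2/3
((x_2 + x_2) + x_1) · (x_2 + x_1) = 2/3 · 2/3 = 2/3
¬x_1 = ¬1/3 = 0
¬x_1 · x_2 = 0 · 2/3 = 0
(((x_2 + x_2) + x_1) · (x_2 + x_1)) + (¬x_1 · x_2) = 2/3 + 0 = 2/3
¬((((x_2 + x_2) + x_1) · (x_2 + x_1)) + (¬x_1 · x_2)) = ¬2/3 = 0

0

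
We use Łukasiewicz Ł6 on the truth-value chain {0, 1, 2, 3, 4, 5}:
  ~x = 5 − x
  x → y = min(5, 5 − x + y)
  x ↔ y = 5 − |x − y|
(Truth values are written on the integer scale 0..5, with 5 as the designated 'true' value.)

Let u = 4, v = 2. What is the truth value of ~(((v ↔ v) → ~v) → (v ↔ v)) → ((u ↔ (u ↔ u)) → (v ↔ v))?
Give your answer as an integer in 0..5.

v ↔ v = 2 ↔ 2 = 5
~v = ~2 = 3
(v ↔ v) → ~v = 5 → 3 = 3
v ↔ v = 2 ↔ 2 = 5
((v ↔ v) → ~v) → (v ↔ v) = 3 → 5 = 5
~(((v ↔ v) → ~v) → (v ↔ v)) = ~5 = 0
u ↔ u = 4 ↔ 4 = 5
u ↔ (u ↔ u) = 4 ↔ 5 = 4
v ↔ v = 2 ↔ 2 = 5
(u ↔ (u ↔ u)) → (v ↔ v) = 4 → 5 = 5
~(((v ↔ v) → ~v) → (v ↔ v)) → ((u ↔ (u ↔ u)) → (v ↔ v)) = 0 → 5 = 5

5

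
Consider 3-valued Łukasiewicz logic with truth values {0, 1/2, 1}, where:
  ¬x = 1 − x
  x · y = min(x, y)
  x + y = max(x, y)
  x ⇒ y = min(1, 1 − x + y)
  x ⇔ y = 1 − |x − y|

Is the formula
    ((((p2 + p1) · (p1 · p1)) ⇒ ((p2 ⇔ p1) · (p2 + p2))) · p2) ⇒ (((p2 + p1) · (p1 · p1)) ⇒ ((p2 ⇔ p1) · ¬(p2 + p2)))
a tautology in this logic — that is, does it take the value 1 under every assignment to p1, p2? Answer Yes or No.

No

Counterexample: take p1 = 1/2, p2 = 1.
p2 + p1 = 1 + 1/2 = 1
p1 · p1 = 1/2 · 1/2 = 1/2
(p2 + p1) · (p1 · p1) = 1 · 1/2 = 1/2
p2 ⇔ p1 = 1 ⇔ 1/2 = 1/2
p2 + p2 = 1 + 1 = 1
(p2 ⇔ p1) · (p2 + p2) = 1/2 · 1 = 1/2
((p2 + p1) · (p1 · p1)) ⇒ ((p2 ⇔ p1) · (p2 + p2)) = 1/2 ⇒ 1/2 = 1
(((p2 + p1) · (p1 · p1)) ⇒ ((p2 ⇔ p1) · (p2 + p2))) · p2 = 1 · 1 = 1
p2 + p1 = 1 + 1/2 = 1
p1 · p1 = 1/2 · 1/2 = 1/2
(p2 + p1) · (p1 · p1) = 1 · 1/2 = 1/2
p2 ⇔ p1 = 1 ⇔ 1/2 = 1/2
p2 + p2 = 1 + 1 = 1
¬(p2 + p2) = ¬1 = 0
(p2 ⇔ p1) · ¬(p2 + p2) = 1/2 · 0 = 0
((p2 + p1) · (p1 · p1)) ⇒ ((p2 ⇔ p1) · ¬(p2 + p2)) = 1/2 ⇒ 0 = 1/2
((((p2 + p1) · (p1 · p1)) ⇒ ((p2 ⇔ p1) · (p2 + p2))) · p2) ⇒ (((p2 + p1) · (p1 · p1)) ⇒ ((p2 ⇔ p1) · ¬(p2 + p2))) = 1 ⇒ 1/2 = 1/2
This gives 1/2 ≠ 1.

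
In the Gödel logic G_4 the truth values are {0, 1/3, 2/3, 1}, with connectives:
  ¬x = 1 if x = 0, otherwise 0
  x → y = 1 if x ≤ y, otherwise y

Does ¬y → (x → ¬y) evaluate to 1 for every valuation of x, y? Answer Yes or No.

x = 0, y = 0 ↦ 1
x = 0, y = 1/3 ↦ 1
x = 0, y = 2/3 ↦ 1
x = 0, y = 1 ↦ 1
x = 1/3, y = 0 ↦ 1
x = 1/3, y = 1/3 ↦ 1
x = 1/3, y = 2/3 ↦ 1
x = 1/3, y = 1 ↦ 1
x = 2/3, y = 0 ↦ 1
x = 2/3, y = 1/3 ↦ 1
x = 2/3, y = 2/3 ↦ 1
x = 2/3, y = 1 ↦ 1
x = 1, y = 0 ↦ 1
x = 1, y = 1/3 ↦ 1
x = 1, y = 2/3 ↦ 1
x = 1, y = 1 ↦ 1
Every assignment gives a value ≥ 1.

Yes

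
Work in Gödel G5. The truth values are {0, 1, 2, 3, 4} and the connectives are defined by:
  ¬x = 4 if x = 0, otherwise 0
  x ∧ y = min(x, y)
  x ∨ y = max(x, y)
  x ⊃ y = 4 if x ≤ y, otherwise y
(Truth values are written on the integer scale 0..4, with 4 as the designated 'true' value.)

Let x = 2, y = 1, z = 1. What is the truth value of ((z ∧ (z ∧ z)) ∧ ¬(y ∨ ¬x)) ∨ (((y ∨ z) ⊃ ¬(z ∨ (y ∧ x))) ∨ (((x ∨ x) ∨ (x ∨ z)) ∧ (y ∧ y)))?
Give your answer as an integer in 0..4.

z ∧ z = 1 ∧ 1 = 1
z ∧ (z ∧ z) = 1 ∧ 1 = 1
¬x = ¬2 = 0
y ∨ ¬x = 1 ∨ 0 = 1
¬(y ∨ ¬x) = ¬1 = 0
(z ∧ (z ∧ z)) ∧ ¬(y ∨ ¬x) = 1 ∧ 0 = 0
y ∨ z = 1 ∨ 1 = 1
y ∧ x = 1 ∧ 2 = 1
z ∨ (y ∧ x) = 1 ∨ 1 = 1
¬(z ∨ (y ∧ x)) = ¬1 = 0
(y ∨ z) ⊃ ¬(z ∨ (y ∧ x)) = 1 ⊃ 0 = 0
x ∨ x = 2 ∨ 2 = 2
x ∨ z = 2 ∨ 1 = 2
(x ∨ x) ∨ (x ∨ z) = 2 ∨ 2 = 2
y ∧ y = 1 ∧ 1 = 1
((x ∨ x) ∨ (x ∨ z)) ∧ (y ∧ y) = 2 ∧ 1 = 1
((y ∨ z) ⊃ ¬(z ∨ (y ∧ x))) ∨ (((x ∨ x) ∨ (x ∨ z)) ∧ (y ∧ y)) = 0 ∨ 1 = 1
((z ∧ (z ∧ z)) ∧ ¬(y ∨ ¬x)) ∨ (((y ∨ z) ⊃ ¬(z ∨ (y ∧ x))) ∨ (((x ∨ x) ∨ (x ∨ z)) ∧ (y ∧ y))) = 0 ∨ 1 = 1

1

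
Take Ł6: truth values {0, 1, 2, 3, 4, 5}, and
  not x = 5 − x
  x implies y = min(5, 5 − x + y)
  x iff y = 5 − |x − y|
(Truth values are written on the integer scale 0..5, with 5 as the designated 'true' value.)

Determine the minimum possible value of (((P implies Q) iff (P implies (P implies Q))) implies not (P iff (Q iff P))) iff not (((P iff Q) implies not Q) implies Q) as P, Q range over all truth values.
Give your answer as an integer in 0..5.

3

Take P = 2, Q = 0:
P implies Q = 2 implies 0 = 3
P implies Q = 2 implies 0 = 3
P implies (P implies Q) = 2 implies 3 = 5
(P implies Q) iff (P implies (P implies Q)) = 3 iff 5 = 3
Q iff P = 0 iff 2 = 3
P iff (Q iff P) = 2 iff 3 = 4
not (P iff (Q iff P)) = not 4 = 1
((P implies Q) iff (P implies (P implies Q))) implies not (P iff (Q iff P)) = 3 implies 1 = 3
P iff Q = 2 iff 0 = 3
not Q = not 0 = 5
(P iff Q) implies not Q = 3 implies 5 = 5
((P iff Q) implies not Q) implies Q = 5 implies 0 = 0
not (((P iff Q) implies not Q) implies Q) = not 0 = 5
(((P implies Q) iff (P implies (P implies Q))) implies not (P iff (Q iff P))) iff not (((P iff Q) implies not Q) implies Q) = 3 iff 5 = 3
No assignment yields a value below 3, so this is the minimum.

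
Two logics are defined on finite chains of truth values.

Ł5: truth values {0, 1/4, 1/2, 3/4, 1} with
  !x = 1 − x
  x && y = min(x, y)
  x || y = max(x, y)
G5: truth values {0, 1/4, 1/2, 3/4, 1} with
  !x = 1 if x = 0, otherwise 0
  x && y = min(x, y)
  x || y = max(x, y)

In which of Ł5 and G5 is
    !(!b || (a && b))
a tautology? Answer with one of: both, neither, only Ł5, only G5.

neither

In Ł5: at a = 0, b = 0 the value is 0 — not a tautology.
In G5: at a = 0, b = 0 the value is 0 — not a tautology.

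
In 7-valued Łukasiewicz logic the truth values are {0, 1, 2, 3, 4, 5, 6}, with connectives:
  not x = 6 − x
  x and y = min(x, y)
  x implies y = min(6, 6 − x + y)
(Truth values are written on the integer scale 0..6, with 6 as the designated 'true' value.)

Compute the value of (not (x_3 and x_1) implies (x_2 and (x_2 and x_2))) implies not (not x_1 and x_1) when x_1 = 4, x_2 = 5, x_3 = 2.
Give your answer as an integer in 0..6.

x_3 and x_1 = 2 and 4 = 2
not (x_3 and x_1) = not 2 = 4
x_2 and x_2 = 5 and 5 = 5
x_2 and (x_2 and x_2) = 5 and 5 = 5
not (x_3 and x_1) implies (x_2 and (x_2 and x_2)) = 4 implies 5 = 6
not x_1 = not 4 = 2
not x_1 and x_1 = 2 and 4 = 2
not (not x_1 and x_1) = not 2 = 4
(not (x_3 and x_1) implies (x_2 and (x_2 and x_2))) implies not (not x_1 and x_1) = 6 implies 4 = 4

4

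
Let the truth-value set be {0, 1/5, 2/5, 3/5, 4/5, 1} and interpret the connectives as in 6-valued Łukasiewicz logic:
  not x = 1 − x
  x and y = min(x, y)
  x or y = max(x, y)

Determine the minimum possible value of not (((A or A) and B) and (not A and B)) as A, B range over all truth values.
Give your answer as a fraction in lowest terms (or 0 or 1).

3/5

Take A = 2/5, B = 2/5:
A or A = 2/5 or 2/5 = 2/5
(A or A) and B = 2/5 and 2/5 = 2/5
not A = not 2/5 = 3/5
not A and B = 3/5 and 2/5 = 2/5
((A or A) and B) and (not A and B) = 2/5 and 2/5 = 2/5
not (((A or A) and B) and (not A and B)) = not 2/5 = 3/5
No assignment yields a value below 3/5, so this is the minimum.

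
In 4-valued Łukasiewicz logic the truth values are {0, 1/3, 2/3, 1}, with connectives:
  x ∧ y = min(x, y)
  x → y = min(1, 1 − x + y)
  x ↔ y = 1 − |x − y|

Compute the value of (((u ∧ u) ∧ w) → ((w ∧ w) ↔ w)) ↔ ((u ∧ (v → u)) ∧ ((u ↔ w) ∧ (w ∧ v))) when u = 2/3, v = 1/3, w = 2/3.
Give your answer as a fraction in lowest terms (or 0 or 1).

1/3

u ∧ u = 2/3 ∧ 2/3 = 2/3
(u ∧ u) ∧ w = 2/3 ∧ 2/3 = 2/3
w ∧ w = 2/3 ∧ 2/3 = 2/3
(w ∧ w) ↔ w = 2/3 ↔ 2/3 = 1
((u ∧ u) ∧ w) → ((w ∧ w) ↔ w) = 2/3 → 1 = 1
v → u = 1/3 → 2/3 = 1
u ∧ (v → u) = 2/3 ∧ 1 = 2/3
u ↔ w = 2/3 ↔ 2/3 = 1
w ∧ v = 2/3 ∧ 1/3 = 1/3
(u ↔ w) ∧ (w ∧ v) = 1 ∧ 1/3 = 1/3
(u ∧ (v → u)) ∧ ((u ↔ w) ∧ (w ∧ v)) = 2/3 ∧ 1/3 = 1/3
(((u ∧ u) ∧ w) → ((w ∧ w) ↔ w)) ↔ ((u ∧ (v → u)) ∧ ((u ↔ w) ∧ (w ∧ v))) = 1 ↔ 1/3 = 1/3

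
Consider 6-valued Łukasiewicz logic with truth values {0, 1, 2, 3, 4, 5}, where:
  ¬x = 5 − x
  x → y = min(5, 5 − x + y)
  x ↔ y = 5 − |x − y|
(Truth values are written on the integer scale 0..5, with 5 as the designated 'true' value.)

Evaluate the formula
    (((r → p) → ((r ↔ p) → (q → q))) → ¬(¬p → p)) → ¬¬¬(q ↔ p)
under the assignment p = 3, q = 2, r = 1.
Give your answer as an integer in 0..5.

r → p = 1 → 3 = 5
r ↔ p = 1 ↔ 3 = 3
q → q = 2 → 2 = 5
(r ↔ p) → (q → q) = 3 → 5 = 5
(r → p) → ((r ↔ p) → (q → q)) = 5 → 5 = 5
¬p = ¬3 = 2
¬p → p = 2 → 3 = 5
¬(¬p → p) = ¬5 = 0
((r → p) → ((r ↔ p) → (q → q))) → ¬(¬p → p) = 5 → 0 = 0
q ↔ p = 2 ↔ 3 = 4
¬(q ↔ p) = ¬4 = 1
¬¬(q ↔ p) = ¬1 = 4
¬¬¬(q ↔ p) = ¬4 = 1
(((r → p) → ((r ↔ p) → (q → q))) → ¬(¬p → p)) → ¬¬¬(q ↔ p) = 0 → 1 = 5

5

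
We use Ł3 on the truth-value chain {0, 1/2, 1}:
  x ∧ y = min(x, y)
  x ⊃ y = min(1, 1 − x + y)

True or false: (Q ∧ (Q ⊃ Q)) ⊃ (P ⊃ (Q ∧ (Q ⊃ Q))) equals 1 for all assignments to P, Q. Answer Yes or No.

Yes

P = 0, Q = 0 ↦ 1
P = 0, Q = 1/2 ↦ 1
P = 0, Q = 1 ↦ 1
P = 1/2, Q = 0 ↦ 1
P = 1/2, Q = 1/2 ↦ 1
P = 1/2, Q = 1 ↦ 1
P = 1, Q = 0 ↦ 1
P = 1, Q = 1/2 ↦ 1
P = 1, Q = 1 ↦ 1
Every assignment gives a value ≥ 1.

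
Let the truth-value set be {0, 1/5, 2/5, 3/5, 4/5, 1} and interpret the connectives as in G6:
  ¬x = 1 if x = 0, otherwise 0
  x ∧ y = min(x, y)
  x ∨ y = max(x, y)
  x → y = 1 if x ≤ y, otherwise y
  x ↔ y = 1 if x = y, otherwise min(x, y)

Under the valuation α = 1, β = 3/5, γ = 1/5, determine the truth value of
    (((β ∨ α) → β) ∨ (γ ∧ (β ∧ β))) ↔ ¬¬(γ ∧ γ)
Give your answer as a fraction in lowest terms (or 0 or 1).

3/5

β ∨ α = 3/5 ∨ 1 = 1
(β ∨ α) → β = 1 → 3/5 = 3/5
β ∧ β = 3/5 ∧ 3/5 = 3/5
γ ∧ (β ∧ β) = 1/5 ∧ 3/5 = 1/5
((β ∨ α) → β) ∨ (γ ∧ (β ∧ β)) = 3/5 ∨ 1/5 = 3/5
γ ∧ γ = 1/5 ∧ 1/5 = 1/5
¬(γ ∧ γ) = ¬1/5 = 0
¬¬(γ ∧ γ) = ¬0 = 1
(((β ∨ α) → β) ∨ (γ ∧ (β ∧ β))) ↔ ¬¬(γ ∧ γ) = 3/5 ↔ 1 = 3/5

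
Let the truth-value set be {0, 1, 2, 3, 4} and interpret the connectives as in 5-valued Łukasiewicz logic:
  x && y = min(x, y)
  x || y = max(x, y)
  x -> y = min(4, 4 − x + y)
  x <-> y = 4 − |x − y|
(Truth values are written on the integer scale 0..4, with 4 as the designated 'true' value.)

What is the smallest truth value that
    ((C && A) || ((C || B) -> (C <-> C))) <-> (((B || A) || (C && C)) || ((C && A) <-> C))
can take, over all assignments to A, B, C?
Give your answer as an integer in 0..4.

Take A = 0, B = 0, C = 2:
C && A = 2 && 0 = 0
C || B = 2 || 0 = 2
C <-> C = 2 <-> 2 = 4
(C || B) -> (C <-> C) = 2 -> 4 = 4
(C && A) || ((C || B) -> (C <-> C)) = 0 || 4 = 4
B || A = 0 || 0 = 0
C && C = 2 && 2 = 2
(B || A) || (C && C) = 0 || 2 = 2
C && A = 2 && 0 = 0
(C && A) <-> C = 0 <-> 2 = 2
((B || A) || (C && C)) || ((C && A) <-> C) = 2 || 2 = 2
((C && A) || ((C || B) -> (C <-> C))) <-> (((B || A) || (C && C)) || ((C && A) <-> C)) = 4 <-> 2 = 2
No assignment yields a value below 2, so this is the minimum.

2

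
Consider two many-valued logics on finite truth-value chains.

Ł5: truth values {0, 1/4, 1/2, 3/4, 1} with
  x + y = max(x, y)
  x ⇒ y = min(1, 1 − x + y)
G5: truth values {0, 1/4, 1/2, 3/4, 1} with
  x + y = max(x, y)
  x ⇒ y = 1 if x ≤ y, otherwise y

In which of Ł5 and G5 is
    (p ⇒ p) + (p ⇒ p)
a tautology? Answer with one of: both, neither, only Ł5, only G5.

both

In Ł5: every assignment gives 1 — tautology.
In G5: every assignment gives 1 — tautology.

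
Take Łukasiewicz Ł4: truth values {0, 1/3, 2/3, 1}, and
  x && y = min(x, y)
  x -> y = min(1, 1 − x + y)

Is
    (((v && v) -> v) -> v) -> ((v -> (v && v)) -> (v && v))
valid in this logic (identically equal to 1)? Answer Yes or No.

Yes

v = 0 ↦ 1
v = 1/3 ↦ 1
v = 2/3 ↦ 1
v = 1 ↦ 1
Every assignment gives a value ≥ 1.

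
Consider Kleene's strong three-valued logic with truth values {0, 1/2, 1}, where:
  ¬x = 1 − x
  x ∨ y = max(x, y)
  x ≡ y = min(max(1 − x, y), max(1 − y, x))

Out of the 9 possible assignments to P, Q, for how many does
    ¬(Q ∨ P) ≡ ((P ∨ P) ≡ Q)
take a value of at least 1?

P = 0, Q = 0 ↦ 1  ≥
P = 0, Q = 1/2 ↦ 1/2  <
P = 0, Q = 1 ↦ 1  ≥
P = 1/2, Q = 0 ↦ 1/2  <
P = 1/2, Q = 1/2 ↦ 1/2  <
P = 1/2, Q = 1 ↦ 1/2  <
P = 1, Q = 0 ↦ 1  ≥
P = 1, Q = 1/2 ↦ 1/2  <
P = 1, Q = 1 ↦ 0  <
So 3 of the 9 assignments meet the threshold.

3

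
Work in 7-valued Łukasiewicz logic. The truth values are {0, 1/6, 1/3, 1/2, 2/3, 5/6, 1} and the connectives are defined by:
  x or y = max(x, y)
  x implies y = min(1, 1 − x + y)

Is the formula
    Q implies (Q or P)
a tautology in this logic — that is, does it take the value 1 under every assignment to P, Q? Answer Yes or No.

At P = 1/6, Q = 1/3, for instance:
Q or P = 1/3 or 1/6 = 1/3
Q implies (Q or P) = 1/3 implies 1/3 = 1
and checking the remaining 48 assignments likewise gives ≥ 1 in every case.

Yes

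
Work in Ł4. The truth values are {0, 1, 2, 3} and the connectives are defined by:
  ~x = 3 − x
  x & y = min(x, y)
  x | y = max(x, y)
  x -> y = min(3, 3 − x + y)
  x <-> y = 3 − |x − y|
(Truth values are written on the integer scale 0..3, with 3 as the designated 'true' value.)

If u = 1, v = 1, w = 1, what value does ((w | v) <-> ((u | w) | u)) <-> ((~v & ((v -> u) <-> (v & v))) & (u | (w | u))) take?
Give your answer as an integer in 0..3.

1

w | v = 1 | 1 = 1
u | w = 1 | 1 = 1
(u | w) | u = 1 | 1 = 1
(w | v) <-> ((u | w) | u) = 1 <-> 1 = 3
~v = ~1 = 2
v -> u = 1 -> 1 = 3
v & v = 1 & 1 = 1
(v -> u) <-> (v & v) = 3 <-> 1 = 1
~v & ((v -> u) <-> (v & v)) = 2 & 1 = 1
w | u = 1 | 1 = 1
u | (w | u) = 1 | 1 = 1
(~v & ((v -> u) <-> (v & v))) & (u | (w | u)) = 1 & 1 = 1
((w | v) <-> ((u | w) | u)) <-> ((~v & ((v -> u) <-> (v & v))) & (u | (w | u))) = 3 <-> 1 = 1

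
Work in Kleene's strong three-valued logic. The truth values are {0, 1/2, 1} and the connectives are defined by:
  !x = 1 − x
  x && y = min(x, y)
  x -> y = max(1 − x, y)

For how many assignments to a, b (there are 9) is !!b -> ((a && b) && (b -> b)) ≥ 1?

4

a = 0, b = 0 ↦ 1  ≥
a = 0, b = 1/2 ↦ 1/2  <
a = 0, b = 1 ↦ 0  <
a = 1/2, b = 0 ↦ 1  ≥
a = 1/2, b = 1/2 ↦ 1/2  <
a = 1/2, b = 1 ↦ 1/2  <
a = 1, b = 0 ↦ 1  ≥
a = 1, b = 1/2 ↦ 1/2  <
a = 1, b = 1 ↦ 1  ≥
So 4 of the 9 assignments meet the threshold.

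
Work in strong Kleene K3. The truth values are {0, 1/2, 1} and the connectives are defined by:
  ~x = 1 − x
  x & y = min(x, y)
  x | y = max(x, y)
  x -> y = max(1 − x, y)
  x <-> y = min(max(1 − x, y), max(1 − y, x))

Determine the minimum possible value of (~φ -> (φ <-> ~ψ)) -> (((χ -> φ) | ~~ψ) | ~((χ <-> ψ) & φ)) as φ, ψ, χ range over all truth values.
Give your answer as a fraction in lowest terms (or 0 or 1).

Take φ = 1/2, ψ = 0, χ = 1/2:
~φ = ~1/2 = 1/2
~ψ = ~0 = 1
φ <-> ~ψ = 1/2 <-> 1 = 1/2
~φ -> (φ <-> ~ψ) = 1/2 -> 1/2 = 1/2
χ -> φ = 1/2 -> 1/2 = 1/2
~ψ = ~0 = 1
~~ψ = ~1 = 0
(χ -> φ) | ~~ψ = 1/2 | 0 = 1/2
χ <-> ψ = 1/2 <-> 0 = 1/2
(χ <-> ψ) & φ = 1/2 & 1/2 = 1/2
~((χ <-> ψ) & φ) = ~1/2 = 1/2
((χ -> φ) | ~~ψ) | ~((χ <-> ψ) & φ) = 1/2 | 1/2 = 1/2
(~φ -> (φ <-> ~ψ)) -> (((χ -> φ) | ~~ψ) | ~((χ <-> ψ) & φ)) = 1/2 -> 1/2 = 1/2
No assignment yields a value below 1/2, so this is the minimum.

1/2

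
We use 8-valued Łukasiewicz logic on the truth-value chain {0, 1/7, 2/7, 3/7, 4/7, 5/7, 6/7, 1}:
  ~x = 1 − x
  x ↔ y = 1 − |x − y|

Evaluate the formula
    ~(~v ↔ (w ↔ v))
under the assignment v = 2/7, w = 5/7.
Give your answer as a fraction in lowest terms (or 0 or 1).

~v = ~2/7 = 5/7
w ↔ v = 5/7 ↔ 2/7 = 4/7
~v ↔ (w ↔ v) = 5/7 ↔ 4/7 = 6/7
~(~v ↔ (w ↔ v)) = ~6/7 = 1/7

1/7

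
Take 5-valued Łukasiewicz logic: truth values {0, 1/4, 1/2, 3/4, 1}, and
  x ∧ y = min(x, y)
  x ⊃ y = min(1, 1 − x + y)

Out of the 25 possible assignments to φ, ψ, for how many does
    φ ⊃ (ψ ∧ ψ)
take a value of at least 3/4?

19

value 1: 15 assignments (counts)
value 3/4: 4 assignments (counts)
value 1/2: 3 assignments
value 1/4: 2 assignments
value 0: 1 assignment
So 19 of the 25 assignments meet the threshold.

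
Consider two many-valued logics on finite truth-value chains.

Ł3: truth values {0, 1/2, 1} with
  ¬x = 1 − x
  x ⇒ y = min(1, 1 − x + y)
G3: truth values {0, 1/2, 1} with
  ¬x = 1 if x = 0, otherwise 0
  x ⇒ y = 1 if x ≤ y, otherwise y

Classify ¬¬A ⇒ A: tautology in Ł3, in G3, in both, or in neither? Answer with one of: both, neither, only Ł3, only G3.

In Ł3: every assignment gives 1 — tautology.
In G3: at A = 1/2 the value is 1/2 — not a tautology.

only Ł3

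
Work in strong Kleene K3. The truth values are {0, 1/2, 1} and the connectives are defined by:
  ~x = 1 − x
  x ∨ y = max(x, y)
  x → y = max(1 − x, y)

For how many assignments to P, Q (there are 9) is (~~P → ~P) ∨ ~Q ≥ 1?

P = 0, Q = 0 ↦ 1  ≥
P = 0, Q = 1/2 ↦ 1  ≥
P = 0, Q = 1 ↦ 1  ≥
P = 1/2, Q = 0 ↦ 1  ≥
P = 1/2, Q = 1/2 ↦ 1/2  <
P = 1/2, Q = 1 ↦ 1/2  <
P = 1, Q = 0 ↦ 1  ≥
P = 1, Q = 1/2 ↦ 1/2  <
P = 1, Q = 1 ↦ 0  <
So 5 of the 9 assignments meet the threshold.

5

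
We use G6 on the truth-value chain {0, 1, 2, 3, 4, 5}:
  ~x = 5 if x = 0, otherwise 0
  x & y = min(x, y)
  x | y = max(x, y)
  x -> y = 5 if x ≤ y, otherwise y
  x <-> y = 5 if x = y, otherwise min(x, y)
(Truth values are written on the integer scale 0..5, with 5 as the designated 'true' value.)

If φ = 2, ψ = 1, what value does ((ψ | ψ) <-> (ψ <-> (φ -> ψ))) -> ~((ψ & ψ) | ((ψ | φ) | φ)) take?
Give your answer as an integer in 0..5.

ψ | ψ = 1 | 1 = 1
φ -> ψ = 2 -> 1 = 1
ψ <-> (φ -> ψ) = 1 <-> 1 = 5
(ψ | ψ) <-> (ψ <-> (φ -> ψ)) = 1 <-> 5 = 1
ψ & ψ = 1 & 1 = 1
ψ | φ = 1 | 2 = 2
(ψ | φ) | φ = 2 | 2 = 2
(ψ & ψ) | ((ψ | φ) | φ) = 1 | 2 = 2
~((ψ & ψ) | ((ψ | φ) | φ)) = ~2 = 0
((ψ | ψ) <-> (ψ <-> (φ -> ψ))) -> ~((ψ & ψ) | ((ψ | φ) | φ)) = 1 -> 0 = 0

0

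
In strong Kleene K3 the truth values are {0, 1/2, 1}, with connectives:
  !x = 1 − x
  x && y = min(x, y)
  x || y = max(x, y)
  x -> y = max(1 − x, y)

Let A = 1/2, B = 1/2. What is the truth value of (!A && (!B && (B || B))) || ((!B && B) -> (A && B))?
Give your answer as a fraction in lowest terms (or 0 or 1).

!A = !1/2 = 1/2
!B = !1/2 = 1/2
B || B = 1/2 || 1/2 = 1/2
!B && (B || B) = 1/2 && 1/2 = 1/2
!A && (!B && (B || B)) = 1/2 && 1/2 = 1/2
!B = !1/2 = 1/2
!B && B = 1/2 && 1/2 = 1/2
A && B = 1/2 && 1/2 = 1/2
(!B && B) -> (A && B) = 1/2 -> 1/2 = 1/2
(!A && (!B && (B || B))) || ((!B && B) -> (A && B)) = 1/2 || 1/2 = 1/2

1/2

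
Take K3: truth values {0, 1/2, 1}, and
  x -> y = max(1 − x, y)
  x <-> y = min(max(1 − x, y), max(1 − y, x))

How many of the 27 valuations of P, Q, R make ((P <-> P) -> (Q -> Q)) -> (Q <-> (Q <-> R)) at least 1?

6

value 1: 6 assignments (counts)
value 1/2: 15 assignments
value 0: 6 assignments
So 6 of the 27 assignments meet the threshold.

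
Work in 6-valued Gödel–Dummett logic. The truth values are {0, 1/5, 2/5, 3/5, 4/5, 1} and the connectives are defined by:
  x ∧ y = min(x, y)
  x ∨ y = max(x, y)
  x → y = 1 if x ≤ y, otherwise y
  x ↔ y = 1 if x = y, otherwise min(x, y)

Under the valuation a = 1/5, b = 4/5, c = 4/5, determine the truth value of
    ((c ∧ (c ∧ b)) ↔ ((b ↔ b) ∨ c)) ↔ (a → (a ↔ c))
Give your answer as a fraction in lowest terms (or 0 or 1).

4/5

c ∧ b = 4/5 ∧ 4/5 = 4/5
c ∧ (c ∧ b) = 4/5 ∧ 4/5 = 4/5
b ↔ b = 4/5 ↔ 4/5 = 1
(b ↔ b) ∨ c = 1 ∨ 4/5 = 1
(c ∧ (c ∧ b)) ↔ ((b ↔ b) ∨ c) = 4/5 ↔ 1 = 4/5
a ↔ c = 1/5 ↔ 4/5 = 1/5
a → (a ↔ c) = 1/5 → 1/5 = 1
((c ∧ (c ∧ b)) ↔ ((b ↔ b) ∨ c)) ↔ (a → (a ↔ c)) = 4/5 ↔ 1 = 4/5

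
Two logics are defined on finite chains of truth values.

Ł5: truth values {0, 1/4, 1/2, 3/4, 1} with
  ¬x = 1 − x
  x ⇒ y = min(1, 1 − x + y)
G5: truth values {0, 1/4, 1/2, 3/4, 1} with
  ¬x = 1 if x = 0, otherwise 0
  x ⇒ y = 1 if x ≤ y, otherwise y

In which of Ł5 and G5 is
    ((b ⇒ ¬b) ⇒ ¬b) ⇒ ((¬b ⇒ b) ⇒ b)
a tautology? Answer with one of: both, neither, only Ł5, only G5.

only Ł5

In Ł5: every assignment gives 1 — tautology.
In G5: at b = 1/4 the value is 1/4 — not a tautology.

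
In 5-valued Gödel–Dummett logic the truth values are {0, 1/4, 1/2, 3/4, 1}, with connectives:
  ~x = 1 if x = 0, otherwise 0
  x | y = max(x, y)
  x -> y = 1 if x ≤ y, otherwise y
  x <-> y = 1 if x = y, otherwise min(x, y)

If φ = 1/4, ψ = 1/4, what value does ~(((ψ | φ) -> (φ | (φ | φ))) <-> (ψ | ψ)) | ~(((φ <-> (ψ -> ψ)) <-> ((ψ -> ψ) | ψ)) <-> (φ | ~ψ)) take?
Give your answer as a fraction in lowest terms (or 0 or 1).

0

ψ | φ = 1/4 | 1/4 = 1/4
φ | φ = 1/4 | 1/4 = 1/4
φ | (φ | φ) = 1/4 | 1/4 = 1/4
(ψ | φ) -> (φ | (φ | φ)) = 1/4 -> 1/4 = 1
ψ | ψ = 1/4 | 1/4 = 1/4
((ψ | φ) -> (φ | (φ | φ))) <-> (ψ | ψ) = 1 <-> 1/4 = 1/4
~(((ψ | φ) -> (φ | (φ | φ))) <-> (ψ | ψ)) = ~1/4 = 0
ψ -> ψ = 1/4 -> 1/4 = 1
φ <-> (ψ -> ψ) = 1/4 <-> 1 = 1/4
ψ -> ψ = 1/4 -> 1/4 = 1
(ψ -> ψ) | ψ = 1 | 1/4 = 1
(φ <-> (ψ -> ψ)) <-> ((ψ -> ψ) | ψ) = 1/4 <-> 1 = 1/4
~ψ = ~1/4 = 0
φ | ~ψ = 1/4 | 0 = 1/4
((φ <-> (ψ -> ψ)) <-> ((ψ -> ψ) | ψ)) <-> (φ | ~ψ) = 1/4 <-> 1/4 = 1
~(((φ <-> (ψ -> ψ)) <-> ((ψ -> ψ) | ψ)) <-> (φ | ~ψ)) = ~1 = 0
~(((ψ | φ) -> (φ | (φ | φ))) <-> (ψ | ψ)) | ~(((φ <-> (ψ -> ψ)) <-> ((ψ -> ψ) | ψ)) <-> (φ | ~ψ)) = 0 | 0 = 0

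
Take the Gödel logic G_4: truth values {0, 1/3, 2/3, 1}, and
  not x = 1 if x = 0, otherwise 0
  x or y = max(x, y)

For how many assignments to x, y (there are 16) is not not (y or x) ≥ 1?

x = 0, y = 0 ↦ 0  <
x = 0, y = 1/3 ↦ 1  ≥
x = 0, y = 2/3 ↦ 1  ≥
x = 0, y = 1 ↦ 1  ≥
x = 1/3, y = 0 ↦ 1  ≥
x = 1/3, y = 1/3 ↦ 1  ≥
x = 1/3, y = 2/3 ↦ 1  ≥
x = 1/3, y = 1 ↦ 1  ≥
x = 2/3, y = 0 ↦ 1  ≥
x = 2/3, y = 1/3 ↦ 1  ≥
x = 2/3, y = 2/3 ↦ 1  ≥
x = 2/3, y = 1 ↦ 1  ≥
x = 1, y = 0 ↦ 1  ≥
x = 1, y = 1/3 ↦ 1  ≥
x = 1, y = 2/3 ↦ 1  ≥
x = 1, y = 1 ↦ 1  ≥
So 15 of the 16 assignments meet the threshold.

15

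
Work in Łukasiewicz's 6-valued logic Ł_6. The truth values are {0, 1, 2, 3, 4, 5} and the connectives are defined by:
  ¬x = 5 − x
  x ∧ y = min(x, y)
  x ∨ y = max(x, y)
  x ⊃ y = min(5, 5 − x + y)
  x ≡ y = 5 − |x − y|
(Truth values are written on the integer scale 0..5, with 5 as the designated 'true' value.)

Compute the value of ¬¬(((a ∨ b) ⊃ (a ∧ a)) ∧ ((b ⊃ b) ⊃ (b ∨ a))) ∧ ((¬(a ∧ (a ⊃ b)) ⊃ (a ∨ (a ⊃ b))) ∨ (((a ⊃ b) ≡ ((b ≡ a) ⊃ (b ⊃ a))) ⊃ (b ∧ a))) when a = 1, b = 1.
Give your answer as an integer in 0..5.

1

a ∨ b = 1 ∨ 1 = 1
a ∧ a = 1 ∧ 1 = 1
(a ∨ b) ⊃ (a ∧ a) = 1 ⊃ 1 = 5
b ⊃ b = 1 ⊃ 1 = 5
b ∨ a = 1 ∨ 1 = 1
(b ⊃ b) ⊃ (b ∨ a) = 5 ⊃ 1 = 1
((a ∨ b) ⊃ (a ∧ a)) ∧ ((b ⊃ b) ⊃ (b ∨ a)) = 5 ∧ 1 = 1
¬(((a ∨ b) ⊃ (a ∧ a)) ∧ ((b ⊃ b) ⊃ (b ∨ a))) = ¬1 = 4
¬¬(((a ∨ b) ⊃ (a ∧ a)) ∧ ((b ⊃ b) ⊃ (b ∨ a))) = ¬4 = 1
a ⊃ b = 1 ⊃ 1 = 5
a ∧ (a ⊃ b) = 1 ∧ 5 = 1
¬(a ∧ (a ⊃ b)) = ¬1 = 4
a ⊃ b = 1 ⊃ 1 = 5
a ∨ (a ⊃ b) = 1 ∨ 5 = 5
¬(a ∧ (a ⊃ b)) ⊃ (a ∨ (a ⊃ b)) = 4 ⊃ 5 = 5
a ⊃ b = 1 ⊃ 1 = 5
b ≡ a = 1 ≡ 1 = 5
b ⊃ a = 1 ⊃ 1 = 5
(b ≡ a) ⊃ (b ⊃ a) = 5 ⊃ 5 = 5
(a ⊃ b) ≡ ((b ≡ a) ⊃ (b ⊃ a)) = 5 ≡ 5 = 5
b ∧ a = 1 ∧ 1 = 1
((a ⊃ b) ≡ ((b ≡ a) ⊃ (b ⊃ a))) ⊃ (b ∧ a) = 5 ⊃ 1 = 1
(¬(a ∧ (a ⊃ b)) ⊃ (a ∨ (a ⊃ b))) ∨ (((a ⊃ b) ≡ ((b ≡ a) ⊃ (b ⊃ a))) ⊃ (b ∧ a)) = 5 ∨ 1 = 5
¬¬(((a ∨ b) ⊃ (a ∧ a)) ∧ ((b ⊃ b) ⊃ (b ∨ a))) ∧ ((¬(a ∧ (a ⊃ b)) ⊃ (a ∨ (a ⊃ b))) ∨ (((a ⊃ b) ≡ ((b ≡ a) ⊃ (b ⊃ a))) ⊃ (b ∧ a))) = 1 ∧ 5 = 1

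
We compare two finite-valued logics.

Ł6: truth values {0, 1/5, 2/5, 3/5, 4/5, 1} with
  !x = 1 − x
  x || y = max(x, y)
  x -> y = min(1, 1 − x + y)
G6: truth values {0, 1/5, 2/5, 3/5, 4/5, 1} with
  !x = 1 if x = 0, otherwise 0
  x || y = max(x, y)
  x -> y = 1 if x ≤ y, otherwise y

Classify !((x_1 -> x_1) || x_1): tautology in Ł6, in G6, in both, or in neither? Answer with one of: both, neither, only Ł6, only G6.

In Ł6: at x_1 = 0 the value is 0 — not a tautology.
In G6: at x_1 = 0 the value is 0 — not a tautology.

neither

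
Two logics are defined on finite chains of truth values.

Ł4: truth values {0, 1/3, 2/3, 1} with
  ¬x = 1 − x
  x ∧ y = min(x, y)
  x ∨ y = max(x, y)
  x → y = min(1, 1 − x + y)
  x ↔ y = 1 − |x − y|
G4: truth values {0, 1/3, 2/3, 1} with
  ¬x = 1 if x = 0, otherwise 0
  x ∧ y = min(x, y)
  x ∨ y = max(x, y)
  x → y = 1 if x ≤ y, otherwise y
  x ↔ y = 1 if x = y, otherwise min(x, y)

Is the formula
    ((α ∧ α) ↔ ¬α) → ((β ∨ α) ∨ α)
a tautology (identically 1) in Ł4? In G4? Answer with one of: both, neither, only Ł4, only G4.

In Ł4: at α = 1/3, β = 0 the value is 2/3 — not a tautology.
In G4: every assignment gives 1 — tautology.

only G4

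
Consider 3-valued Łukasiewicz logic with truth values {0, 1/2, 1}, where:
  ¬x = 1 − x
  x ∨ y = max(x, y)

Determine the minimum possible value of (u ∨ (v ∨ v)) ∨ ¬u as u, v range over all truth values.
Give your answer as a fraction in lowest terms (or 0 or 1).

1/2

Take u = 1/2, v = 0:
v ∨ v = 0 ∨ 0 = 0
u ∨ (v ∨ v) = 1/2 ∨ 0 = 1/2
¬u = ¬1/2 = 1/2
(u ∨ (v ∨ v)) ∨ ¬u = 1/2 ∨ 1/2 = 1/2
No assignment yields a value below 1/2, so this is the minimum.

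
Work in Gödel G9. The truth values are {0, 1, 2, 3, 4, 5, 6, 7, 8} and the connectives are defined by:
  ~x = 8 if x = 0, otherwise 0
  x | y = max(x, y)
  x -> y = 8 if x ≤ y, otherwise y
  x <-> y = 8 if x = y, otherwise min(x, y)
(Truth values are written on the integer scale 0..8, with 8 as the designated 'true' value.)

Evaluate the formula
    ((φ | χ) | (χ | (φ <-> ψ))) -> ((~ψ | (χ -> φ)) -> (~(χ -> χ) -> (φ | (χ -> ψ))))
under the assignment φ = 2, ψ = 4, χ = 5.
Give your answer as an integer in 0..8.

φ | χ = 2 | 5 = 5
φ <-> ψ = 2 <-> 4 = 2
χ | (φ <-> ψ) = 5 | 2 = 5
(φ | χ) | (χ | (φ <-> ψ)) = 5 | 5 = 5
~ψ = ~4 = 0
χ -> φ = 5 -> 2 = 2
~ψ | (χ -> φ) = 0 | 2 = 2
χ -> χ = 5 -> 5 = 8
~(χ -> χ) = ~8 = 0
χ -> ψ = 5 -> 4 = 4
φ | (χ -> ψ) = 2 | 4 = 4
~(χ -> χ) -> (φ | (χ -> ψ)) = 0 -> 4 = 8
(~ψ | (χ -> φ)) -> (~(χ -> χ) -> (φ | (χ -> ψ))) = 2 -> 8 = 8
((φ | χ) | (χ | (φ <-> ψ))) -> ((~ψ | (χ -> φ)) -> (~(χ -> χ) -> (φ | (χ -> ψ)))) = 5 -> 8 = 8

8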